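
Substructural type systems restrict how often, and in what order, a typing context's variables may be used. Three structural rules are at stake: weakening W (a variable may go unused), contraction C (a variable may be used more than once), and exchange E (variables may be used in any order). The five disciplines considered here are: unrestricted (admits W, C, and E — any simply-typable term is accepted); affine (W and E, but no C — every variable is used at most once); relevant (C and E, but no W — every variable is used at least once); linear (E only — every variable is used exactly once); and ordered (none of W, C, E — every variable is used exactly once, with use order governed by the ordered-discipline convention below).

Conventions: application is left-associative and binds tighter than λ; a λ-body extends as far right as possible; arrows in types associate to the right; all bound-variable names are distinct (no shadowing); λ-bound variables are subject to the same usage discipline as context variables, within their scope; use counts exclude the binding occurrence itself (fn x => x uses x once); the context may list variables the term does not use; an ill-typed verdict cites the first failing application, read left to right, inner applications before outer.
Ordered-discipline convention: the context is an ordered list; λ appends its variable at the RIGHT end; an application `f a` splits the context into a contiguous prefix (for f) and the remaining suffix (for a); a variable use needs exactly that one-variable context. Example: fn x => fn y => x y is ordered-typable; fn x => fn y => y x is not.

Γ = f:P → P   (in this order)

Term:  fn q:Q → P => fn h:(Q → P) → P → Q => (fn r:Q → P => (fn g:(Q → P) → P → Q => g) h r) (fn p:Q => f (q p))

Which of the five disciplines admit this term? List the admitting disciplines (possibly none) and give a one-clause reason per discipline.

admitted by: linear, affine, relevant, unrestricted
variable uses: f=1; q (bound)=1; h (bound)=1; r (bound)=1; g (bound)=1; p (bound)=1
uses in reading order: g, h, r, f, q, p
typing: well-typed — term : (Q → P) → ((Q → P) → P → Q) → P → Q
ordered: ✗ — use order g, h, r, f, q, p needs exchange
linear: ✓ — f, q, h, r, g, p: one use apiece
affine: ✓ — at most one use each (f, q, h, r, g, p)
relevant: ✓ — none of f, q, h, r, g, p goes unused
unrestricted: ✓ — well-typed at (Q → P) → ((Q → P) → P → Q) → P → Q; no restrictions here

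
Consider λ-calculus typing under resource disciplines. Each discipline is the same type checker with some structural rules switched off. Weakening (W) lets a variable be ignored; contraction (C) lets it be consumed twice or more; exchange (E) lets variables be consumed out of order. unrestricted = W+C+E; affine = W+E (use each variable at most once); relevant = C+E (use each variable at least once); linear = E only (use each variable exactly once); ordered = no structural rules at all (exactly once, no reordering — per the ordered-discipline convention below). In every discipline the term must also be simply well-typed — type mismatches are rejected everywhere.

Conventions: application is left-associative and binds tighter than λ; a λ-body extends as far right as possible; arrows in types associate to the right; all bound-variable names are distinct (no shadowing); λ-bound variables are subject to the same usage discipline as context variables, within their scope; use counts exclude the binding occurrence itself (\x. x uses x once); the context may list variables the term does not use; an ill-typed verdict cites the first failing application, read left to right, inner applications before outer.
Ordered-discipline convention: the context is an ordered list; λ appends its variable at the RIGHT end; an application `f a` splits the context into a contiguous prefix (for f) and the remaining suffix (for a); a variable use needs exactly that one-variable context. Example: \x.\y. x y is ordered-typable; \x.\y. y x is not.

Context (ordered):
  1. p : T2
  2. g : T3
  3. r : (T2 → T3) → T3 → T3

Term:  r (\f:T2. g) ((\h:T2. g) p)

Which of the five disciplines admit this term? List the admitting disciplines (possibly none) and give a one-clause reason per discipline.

accepted by: unrestricted
variable uses: p ×1, g ×2, r ×1, f (λ-bound) ×0, h (λ-bound) ×0
left-to-right use order: r, g, g, p
typing: well-typed at T3
ordered: ✗, g ×2 used more than once (contraction); f, h never used (weakening)
linear: ✗, g ×2 used more than once (contraction); f, h never used (weakening)
affine: ✗, g ×2 used more than once (contraction)
relevant: ✗, f, h never used (weakening)
unrestricted: ✓, type-checks (T3) and nothing is barred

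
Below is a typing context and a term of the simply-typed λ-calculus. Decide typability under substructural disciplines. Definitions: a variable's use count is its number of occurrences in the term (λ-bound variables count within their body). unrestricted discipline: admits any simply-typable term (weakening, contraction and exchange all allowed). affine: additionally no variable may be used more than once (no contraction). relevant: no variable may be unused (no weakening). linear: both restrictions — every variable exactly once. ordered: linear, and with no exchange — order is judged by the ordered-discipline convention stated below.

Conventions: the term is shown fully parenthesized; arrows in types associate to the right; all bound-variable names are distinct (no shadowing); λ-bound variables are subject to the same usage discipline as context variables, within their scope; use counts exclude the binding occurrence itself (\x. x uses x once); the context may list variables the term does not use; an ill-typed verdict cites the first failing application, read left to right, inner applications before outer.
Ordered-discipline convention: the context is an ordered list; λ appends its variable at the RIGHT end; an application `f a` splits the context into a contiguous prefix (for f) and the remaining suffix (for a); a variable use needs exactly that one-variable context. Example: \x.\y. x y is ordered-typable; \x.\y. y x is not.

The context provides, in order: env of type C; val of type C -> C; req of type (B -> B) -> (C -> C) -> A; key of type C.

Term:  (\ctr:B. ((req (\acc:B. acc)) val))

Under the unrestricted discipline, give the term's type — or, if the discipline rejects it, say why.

term : B -> A
counts: env ×0, val ×1, req ×1, key ×0, ctr [bound] ×0, acc [bound] ×1
order of uses: req, acc, val
typing: ✓ — B -> A
all disciplines: ordered ✗ | linear ✗ | affine ✓ | relevant ✗ | unrestricted ✓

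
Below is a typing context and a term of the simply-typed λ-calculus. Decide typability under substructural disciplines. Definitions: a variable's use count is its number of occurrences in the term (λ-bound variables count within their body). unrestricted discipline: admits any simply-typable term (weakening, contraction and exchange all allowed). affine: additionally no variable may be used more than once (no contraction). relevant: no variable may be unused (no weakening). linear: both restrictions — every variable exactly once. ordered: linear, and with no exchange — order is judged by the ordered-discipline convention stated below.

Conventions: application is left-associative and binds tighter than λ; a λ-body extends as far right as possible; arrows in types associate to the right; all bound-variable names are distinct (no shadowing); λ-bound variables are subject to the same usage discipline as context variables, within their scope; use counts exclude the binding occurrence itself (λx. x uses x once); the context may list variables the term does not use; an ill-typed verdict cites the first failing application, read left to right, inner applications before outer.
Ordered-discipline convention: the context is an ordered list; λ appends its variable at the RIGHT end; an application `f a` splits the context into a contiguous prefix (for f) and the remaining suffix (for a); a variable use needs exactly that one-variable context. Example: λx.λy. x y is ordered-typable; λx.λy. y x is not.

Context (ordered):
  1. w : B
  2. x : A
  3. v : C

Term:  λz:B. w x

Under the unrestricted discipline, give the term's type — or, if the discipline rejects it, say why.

not well-typed under unrestricted — not simply typable
use counts: w=1; x=1; v=0; z (bound)=0
use order (left to right): w, x
typing: ill-typed: can't apply a value of type B
all disciplines: ordered ✗; linear ✗; affine ✗; relevant ✗; unrestricted ✗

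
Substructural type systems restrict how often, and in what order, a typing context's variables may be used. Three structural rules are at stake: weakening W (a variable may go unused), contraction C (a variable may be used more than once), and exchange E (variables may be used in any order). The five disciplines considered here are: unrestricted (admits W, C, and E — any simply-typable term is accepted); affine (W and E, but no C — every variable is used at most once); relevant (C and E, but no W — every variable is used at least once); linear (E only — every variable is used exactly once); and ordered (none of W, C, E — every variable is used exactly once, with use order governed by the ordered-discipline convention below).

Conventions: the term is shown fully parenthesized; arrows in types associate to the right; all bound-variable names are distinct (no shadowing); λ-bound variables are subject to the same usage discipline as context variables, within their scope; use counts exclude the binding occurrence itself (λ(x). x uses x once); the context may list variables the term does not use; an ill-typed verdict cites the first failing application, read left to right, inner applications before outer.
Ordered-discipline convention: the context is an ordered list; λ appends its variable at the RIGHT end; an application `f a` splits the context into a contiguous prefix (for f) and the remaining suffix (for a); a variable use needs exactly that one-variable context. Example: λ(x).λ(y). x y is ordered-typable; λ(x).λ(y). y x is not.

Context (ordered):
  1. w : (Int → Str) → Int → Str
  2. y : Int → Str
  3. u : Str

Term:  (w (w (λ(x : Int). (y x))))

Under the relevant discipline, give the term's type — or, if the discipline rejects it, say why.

not well-typed under relevant — unused: u — weakening required
variable uses: w: 2; y: 1; u: 0; x (bound): 1
use order (left to right): w, w, y, x
typing: the term checks, with type Int → Str
across the five disciplines: ordered ✗; linear ✗; affine ✗; relevant ✗; unrestricted ✓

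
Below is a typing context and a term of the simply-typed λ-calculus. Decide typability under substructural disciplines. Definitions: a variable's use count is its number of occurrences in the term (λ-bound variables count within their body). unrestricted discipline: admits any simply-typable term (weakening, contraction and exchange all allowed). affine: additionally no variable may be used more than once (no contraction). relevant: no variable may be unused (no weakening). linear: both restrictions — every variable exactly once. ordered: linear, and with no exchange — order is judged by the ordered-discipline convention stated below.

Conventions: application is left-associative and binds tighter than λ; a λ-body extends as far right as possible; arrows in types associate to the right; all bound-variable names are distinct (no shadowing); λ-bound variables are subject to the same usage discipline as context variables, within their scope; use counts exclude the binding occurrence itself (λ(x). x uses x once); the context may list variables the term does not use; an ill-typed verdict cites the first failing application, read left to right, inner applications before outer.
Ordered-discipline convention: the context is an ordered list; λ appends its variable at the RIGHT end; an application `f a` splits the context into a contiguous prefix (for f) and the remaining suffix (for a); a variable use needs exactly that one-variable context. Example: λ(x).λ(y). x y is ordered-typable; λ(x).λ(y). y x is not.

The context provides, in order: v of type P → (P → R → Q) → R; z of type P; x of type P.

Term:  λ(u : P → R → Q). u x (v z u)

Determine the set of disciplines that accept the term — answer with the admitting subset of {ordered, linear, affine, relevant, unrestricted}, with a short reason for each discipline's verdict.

accepted by: relevant, unrestricted
use counts: v ×1, z ×1, x ×1, u [bound] ×2
uses in reading order: u, x, v, z, u
typing: ✓ — (P → R → Q) → Q
ordered: ✗, uses contraction: u ×2
linear: ✗, uses contraction: u ×2
affine: ✗, uses contraction: u ×2
relevant: ✓, none of v, z, x, u goes unused
unrestricted: ✓, well-typed at (P → R → Q) → Q; no restrictions here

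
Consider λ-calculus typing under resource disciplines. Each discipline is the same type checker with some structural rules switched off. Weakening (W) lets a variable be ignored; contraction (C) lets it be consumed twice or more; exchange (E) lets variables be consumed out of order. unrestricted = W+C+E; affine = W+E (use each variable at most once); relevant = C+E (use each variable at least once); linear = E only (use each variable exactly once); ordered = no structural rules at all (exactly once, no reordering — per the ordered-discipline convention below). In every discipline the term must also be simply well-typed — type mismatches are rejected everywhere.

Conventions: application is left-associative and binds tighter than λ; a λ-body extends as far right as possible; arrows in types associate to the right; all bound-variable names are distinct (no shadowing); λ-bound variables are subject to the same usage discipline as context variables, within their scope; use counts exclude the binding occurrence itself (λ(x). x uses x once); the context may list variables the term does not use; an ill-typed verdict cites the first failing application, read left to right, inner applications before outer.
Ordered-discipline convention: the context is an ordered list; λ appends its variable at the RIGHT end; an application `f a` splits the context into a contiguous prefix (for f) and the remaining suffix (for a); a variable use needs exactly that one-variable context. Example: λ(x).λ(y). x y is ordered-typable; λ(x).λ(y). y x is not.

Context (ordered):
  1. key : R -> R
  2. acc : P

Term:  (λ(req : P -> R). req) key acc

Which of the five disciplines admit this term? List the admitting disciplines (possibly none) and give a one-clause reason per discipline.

admitting disciplines: none
variable uses: key: 1×; acc: 1×; req [bound]: 1×
order of uses: req, key, acc
typing: ill-typed: an argument R -> R mismatches the expected P -> R
ordered: ✗, fails simple typing
linear: ✗, a type mismatch blocks all five
affine: ✗, the type mismatch rejects it
relevant: ✗, not simply typable
unrestricted: ✗, fails simple typing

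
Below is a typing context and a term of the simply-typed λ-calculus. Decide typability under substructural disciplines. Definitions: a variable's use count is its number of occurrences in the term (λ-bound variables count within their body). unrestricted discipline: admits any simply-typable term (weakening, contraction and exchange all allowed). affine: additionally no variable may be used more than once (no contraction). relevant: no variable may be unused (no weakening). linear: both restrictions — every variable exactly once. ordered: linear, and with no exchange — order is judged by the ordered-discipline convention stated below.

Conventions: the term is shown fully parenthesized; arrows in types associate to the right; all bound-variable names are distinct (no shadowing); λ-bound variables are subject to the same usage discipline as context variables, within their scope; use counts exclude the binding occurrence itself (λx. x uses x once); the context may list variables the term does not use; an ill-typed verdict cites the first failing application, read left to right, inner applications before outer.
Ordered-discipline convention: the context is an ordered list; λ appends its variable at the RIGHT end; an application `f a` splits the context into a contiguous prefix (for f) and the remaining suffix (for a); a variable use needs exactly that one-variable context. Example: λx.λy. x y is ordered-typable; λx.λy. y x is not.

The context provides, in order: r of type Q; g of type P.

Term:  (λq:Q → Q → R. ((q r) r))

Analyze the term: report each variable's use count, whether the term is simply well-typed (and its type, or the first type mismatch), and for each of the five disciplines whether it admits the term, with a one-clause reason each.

usage: r ×2; g ×0; q [bound] ×1
left-to-right use order: q, r, r
typing: the term checks, with type (Q → Q → R) → R
ordered ✗ (needs contraction — r ×2; g left unused)
linear ✗ (needs contraction — r ×2; g left unused)
affine ✗ (needs contraction — r ×2)
relevant ✗ (g left unused)
unrestricted ✓ (typability at (Q → Q → R) → R is all that's needed)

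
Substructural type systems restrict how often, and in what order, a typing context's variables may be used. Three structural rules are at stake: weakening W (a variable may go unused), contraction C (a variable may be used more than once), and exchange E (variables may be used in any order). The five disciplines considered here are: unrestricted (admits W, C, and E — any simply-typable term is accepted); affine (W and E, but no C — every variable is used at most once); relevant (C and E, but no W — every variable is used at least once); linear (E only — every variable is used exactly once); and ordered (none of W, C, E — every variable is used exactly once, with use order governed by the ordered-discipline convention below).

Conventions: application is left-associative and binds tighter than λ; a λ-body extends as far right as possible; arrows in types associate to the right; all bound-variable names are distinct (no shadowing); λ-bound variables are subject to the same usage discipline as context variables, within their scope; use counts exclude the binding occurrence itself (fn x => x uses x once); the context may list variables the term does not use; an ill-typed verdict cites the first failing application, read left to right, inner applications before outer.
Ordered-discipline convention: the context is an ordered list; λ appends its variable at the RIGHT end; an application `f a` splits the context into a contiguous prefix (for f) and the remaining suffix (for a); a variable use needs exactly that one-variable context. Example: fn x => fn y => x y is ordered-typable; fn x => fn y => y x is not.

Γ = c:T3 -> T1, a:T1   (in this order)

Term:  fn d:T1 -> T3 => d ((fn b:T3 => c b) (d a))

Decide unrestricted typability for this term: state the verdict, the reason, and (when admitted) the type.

yes — well-typed at (T1 -> T3) -> T3; no restrictions here; term : (T1 -> T3) -> T3
usage: c: 1; a: 1; d (λ-bound): 2; b (λ-bound): 1
left-to-right use order: d, c, b, d, a
typing: ✓ — (T1 -> T3) -> T3
across the five disciplines: ordered ✗ | linear ✗ | affine ✗ | relevant ✓ | unrestricted ✓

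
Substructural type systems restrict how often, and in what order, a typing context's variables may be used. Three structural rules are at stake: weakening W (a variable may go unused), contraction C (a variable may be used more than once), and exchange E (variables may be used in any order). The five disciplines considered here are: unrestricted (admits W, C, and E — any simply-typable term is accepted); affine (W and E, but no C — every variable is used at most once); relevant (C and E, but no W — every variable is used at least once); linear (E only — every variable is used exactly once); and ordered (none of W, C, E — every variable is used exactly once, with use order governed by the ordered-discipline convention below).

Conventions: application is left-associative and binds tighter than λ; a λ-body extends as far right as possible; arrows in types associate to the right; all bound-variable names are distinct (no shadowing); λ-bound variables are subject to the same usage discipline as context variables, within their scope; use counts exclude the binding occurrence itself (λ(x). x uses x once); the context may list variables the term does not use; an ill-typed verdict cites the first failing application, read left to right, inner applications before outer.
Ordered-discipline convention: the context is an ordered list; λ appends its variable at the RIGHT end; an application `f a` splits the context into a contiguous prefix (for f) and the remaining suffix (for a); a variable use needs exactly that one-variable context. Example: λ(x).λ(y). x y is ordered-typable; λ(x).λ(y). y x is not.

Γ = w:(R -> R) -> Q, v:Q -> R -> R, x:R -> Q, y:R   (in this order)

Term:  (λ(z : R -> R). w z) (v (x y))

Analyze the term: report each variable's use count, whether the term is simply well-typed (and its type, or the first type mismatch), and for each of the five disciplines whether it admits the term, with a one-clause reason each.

variable uses: w: 1, v: 1, x: 1, y: 1, z (bound): 1
use order (left to right): w, z, v, x, y
typing: well-typed at Q
ordered ✓ (w, v, x, y, z once each; derivable with no W/C/E)
linear ✓ (w, v, x, y, z: one use apiece)
affine ✓ (at most one use each (w, v, x, y, z))
relevant ✓ (at least one use each (w, v, x, y, z))
unrestricted ✓ (simply typable at Q; W, C, E all held)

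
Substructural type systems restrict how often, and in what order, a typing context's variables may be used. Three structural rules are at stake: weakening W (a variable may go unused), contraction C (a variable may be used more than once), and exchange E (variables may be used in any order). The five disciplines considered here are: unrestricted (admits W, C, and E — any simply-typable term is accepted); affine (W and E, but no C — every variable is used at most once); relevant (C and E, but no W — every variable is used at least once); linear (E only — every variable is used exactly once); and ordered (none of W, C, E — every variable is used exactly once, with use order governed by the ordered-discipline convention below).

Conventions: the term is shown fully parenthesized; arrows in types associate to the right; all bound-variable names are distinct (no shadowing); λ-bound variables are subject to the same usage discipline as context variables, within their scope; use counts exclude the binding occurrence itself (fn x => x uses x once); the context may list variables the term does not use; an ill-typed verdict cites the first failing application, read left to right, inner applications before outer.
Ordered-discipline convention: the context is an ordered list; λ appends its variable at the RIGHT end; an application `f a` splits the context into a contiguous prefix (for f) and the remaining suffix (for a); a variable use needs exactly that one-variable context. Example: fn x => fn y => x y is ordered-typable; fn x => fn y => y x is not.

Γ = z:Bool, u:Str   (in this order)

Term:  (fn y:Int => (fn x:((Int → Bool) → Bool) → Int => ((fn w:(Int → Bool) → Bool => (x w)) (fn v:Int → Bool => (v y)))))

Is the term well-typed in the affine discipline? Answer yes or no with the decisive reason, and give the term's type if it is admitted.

yes — none of z, u, y, x, w, v used more than once; term : Int → (((Int → Bool) → Bool) → Int) → Int
counts: z ×0, u ×0, y (λ-bound) ×1, x (λ-bound) ×1, w (λ-bound) ×1, v (λ-bound) ×1
order of uses: x, w, v, y
typing: well-typed — term : Int → (((Int → Bool) → Bool) → Int) → Int
across the five disciplines: ordered ✗ · linear ✗ · affine ✓ · relevant ✗ · unrestricted ✓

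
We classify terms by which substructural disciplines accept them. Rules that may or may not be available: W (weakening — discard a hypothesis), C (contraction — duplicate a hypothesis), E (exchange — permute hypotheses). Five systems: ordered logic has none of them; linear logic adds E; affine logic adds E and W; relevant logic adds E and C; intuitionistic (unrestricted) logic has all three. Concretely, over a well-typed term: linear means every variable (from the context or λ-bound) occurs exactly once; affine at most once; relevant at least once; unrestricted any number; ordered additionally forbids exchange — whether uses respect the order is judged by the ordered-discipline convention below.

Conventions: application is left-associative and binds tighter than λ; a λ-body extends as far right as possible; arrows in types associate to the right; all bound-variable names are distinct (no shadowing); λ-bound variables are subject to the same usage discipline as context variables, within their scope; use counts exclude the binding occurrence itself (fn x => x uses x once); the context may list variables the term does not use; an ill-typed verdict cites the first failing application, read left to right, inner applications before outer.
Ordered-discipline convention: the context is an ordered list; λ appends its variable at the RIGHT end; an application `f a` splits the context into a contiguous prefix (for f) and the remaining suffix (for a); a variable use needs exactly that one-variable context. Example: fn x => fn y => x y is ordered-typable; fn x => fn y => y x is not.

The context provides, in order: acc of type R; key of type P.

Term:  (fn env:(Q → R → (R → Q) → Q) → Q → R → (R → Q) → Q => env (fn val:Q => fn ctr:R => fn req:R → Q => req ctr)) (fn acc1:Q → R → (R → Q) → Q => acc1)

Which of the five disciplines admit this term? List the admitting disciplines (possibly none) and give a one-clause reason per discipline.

accepted by: affine, unrestricted
usage: acc: 0×, key: 0×, env (λ-bound): 1×, val (λ-bound): 0×, ctr (λ-bound): 1×, req (λ-bound): 1×, acc1 (λ-bound): 1×
order of uses: env, req, ctr, acc1
typing: the term checks, with type Q → R → (R → Q) → Q
ordered: ✗ — acc, key, val never used (weakening)
linear: ✗ — acc, key, val never used (weakening)
affine: ✓ — none of acc, key, env, val, ctr, req, acc1 used more than once
relevant: ✗ — acc, key, val never used (weakening)
unrestricted: ✓ — typability at Q → R → (R → Q) → Q is all that's needed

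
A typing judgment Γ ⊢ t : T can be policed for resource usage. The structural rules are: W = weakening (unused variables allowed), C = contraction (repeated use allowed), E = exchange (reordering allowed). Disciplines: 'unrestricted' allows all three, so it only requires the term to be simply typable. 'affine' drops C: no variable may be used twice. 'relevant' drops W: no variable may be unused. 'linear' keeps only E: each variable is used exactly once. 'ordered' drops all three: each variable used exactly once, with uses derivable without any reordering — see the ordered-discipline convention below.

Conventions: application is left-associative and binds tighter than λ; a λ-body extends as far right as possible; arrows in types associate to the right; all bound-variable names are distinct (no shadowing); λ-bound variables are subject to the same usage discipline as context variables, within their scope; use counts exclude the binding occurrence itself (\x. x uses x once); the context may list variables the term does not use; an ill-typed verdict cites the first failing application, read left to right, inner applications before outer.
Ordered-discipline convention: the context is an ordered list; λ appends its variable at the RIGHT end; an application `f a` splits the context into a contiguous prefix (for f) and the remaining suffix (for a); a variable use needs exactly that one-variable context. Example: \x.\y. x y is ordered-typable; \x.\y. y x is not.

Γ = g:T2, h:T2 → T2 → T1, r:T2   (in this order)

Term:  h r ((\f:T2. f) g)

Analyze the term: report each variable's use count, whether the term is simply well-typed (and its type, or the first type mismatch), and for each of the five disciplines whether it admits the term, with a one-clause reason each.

variable uses: g=1; h=1; r=1; f (λ-bound)=1
use order (left to right): h, r, f, g
typing: ✓ — T1
ordered: ✗ — use order h, r, f, g needs exchange
linear: ✓ — single use per variable (g, h, r, f)
affine: ✓ — at most one use each (g, h, r, f)
relevant: ✓ — at least one use each (g, h, r, f)
unrestricted: ✓ — well-typed at T1; no restrictions here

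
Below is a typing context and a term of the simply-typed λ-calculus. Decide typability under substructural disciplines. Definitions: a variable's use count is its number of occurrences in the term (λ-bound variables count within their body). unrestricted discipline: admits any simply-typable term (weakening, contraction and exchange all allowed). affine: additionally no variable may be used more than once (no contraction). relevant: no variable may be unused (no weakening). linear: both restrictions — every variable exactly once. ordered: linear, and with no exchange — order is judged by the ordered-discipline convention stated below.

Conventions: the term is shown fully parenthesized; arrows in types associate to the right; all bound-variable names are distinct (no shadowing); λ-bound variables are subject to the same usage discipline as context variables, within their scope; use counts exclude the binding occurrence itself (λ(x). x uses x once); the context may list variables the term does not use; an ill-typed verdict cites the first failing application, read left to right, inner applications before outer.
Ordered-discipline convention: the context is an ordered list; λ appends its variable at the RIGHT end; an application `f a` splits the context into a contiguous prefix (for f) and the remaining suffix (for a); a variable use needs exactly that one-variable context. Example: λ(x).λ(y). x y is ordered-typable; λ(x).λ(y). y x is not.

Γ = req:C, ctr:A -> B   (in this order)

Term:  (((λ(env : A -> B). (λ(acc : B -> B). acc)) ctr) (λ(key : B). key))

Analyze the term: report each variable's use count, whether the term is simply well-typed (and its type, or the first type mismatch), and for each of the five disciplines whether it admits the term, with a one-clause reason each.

usage: req: 0, ctr: 1, env (λ-bound): 0, acc (λ-bound): 1, key (λ-bound): 1
use order (left to right): acc, ctr, key
typing: well-typed — term : B -> B
ordered: ✗, needs weakening: req, env unused
linear: ✗, needs weakening: req, env unused
affine: ✓, req, ctr, env, acc, key: no repeats, contraction unneeded
relevant: ✗, needs weakening: req, env unused
unrestricted: ✓, simply typable at B -> B; W, C, E all held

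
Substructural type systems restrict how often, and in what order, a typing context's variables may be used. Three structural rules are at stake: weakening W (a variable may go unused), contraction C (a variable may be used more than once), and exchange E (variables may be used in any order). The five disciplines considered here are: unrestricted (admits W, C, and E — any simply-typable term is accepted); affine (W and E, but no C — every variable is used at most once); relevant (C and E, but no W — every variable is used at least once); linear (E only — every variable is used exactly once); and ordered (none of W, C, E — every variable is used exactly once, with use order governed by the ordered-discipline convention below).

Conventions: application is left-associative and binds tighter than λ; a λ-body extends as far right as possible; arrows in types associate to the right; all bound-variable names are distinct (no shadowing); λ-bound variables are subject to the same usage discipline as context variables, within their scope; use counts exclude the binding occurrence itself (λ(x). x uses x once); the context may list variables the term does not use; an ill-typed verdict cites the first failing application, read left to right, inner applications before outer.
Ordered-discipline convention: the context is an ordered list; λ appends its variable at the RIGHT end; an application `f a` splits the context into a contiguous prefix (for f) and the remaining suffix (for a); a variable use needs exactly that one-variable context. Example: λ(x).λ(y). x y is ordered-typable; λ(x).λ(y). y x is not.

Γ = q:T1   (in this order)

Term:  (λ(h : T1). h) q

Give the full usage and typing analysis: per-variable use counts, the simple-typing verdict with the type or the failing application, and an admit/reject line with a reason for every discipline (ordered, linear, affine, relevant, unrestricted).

use counts: q ×1; h (λ-bound) ×1
uses in reading order: h, q
typing: well-typed — term : T1
ordered ✓ (q, h: once each, no exchange needed)
linear ✓ (single use per variable (q, h))
affine ✓ (no duplicate uses among q, h)
relevant ✓ (every one of q, h appears)
unrestricted ✓ (typability at T1 is all that's needed)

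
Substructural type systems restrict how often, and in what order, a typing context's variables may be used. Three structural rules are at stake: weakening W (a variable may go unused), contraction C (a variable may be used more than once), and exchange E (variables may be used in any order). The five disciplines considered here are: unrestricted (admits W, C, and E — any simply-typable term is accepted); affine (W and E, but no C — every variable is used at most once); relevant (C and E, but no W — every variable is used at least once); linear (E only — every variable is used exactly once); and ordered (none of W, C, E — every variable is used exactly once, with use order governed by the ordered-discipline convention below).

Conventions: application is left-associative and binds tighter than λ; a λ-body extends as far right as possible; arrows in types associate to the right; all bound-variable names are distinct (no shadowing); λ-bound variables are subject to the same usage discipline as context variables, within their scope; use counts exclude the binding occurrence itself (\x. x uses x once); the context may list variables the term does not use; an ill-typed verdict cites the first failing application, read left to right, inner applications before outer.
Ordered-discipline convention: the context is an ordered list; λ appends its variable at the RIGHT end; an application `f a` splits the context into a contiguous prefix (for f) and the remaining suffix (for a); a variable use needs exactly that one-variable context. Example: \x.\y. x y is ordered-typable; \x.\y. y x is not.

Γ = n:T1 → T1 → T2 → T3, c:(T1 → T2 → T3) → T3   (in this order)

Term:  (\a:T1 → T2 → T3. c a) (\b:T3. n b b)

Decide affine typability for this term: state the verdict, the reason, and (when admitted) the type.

no — not simply typable
counts: n: 1×; c: 1×; a (bound): 1×; b (bound): 2×
order of uses: c, a, n, b, b
typing: ill-typed: a function awaiting T1 gets T3
summary: ordered ✗, linear ✗, affine ✗, relevant ✗, unrestricted ✗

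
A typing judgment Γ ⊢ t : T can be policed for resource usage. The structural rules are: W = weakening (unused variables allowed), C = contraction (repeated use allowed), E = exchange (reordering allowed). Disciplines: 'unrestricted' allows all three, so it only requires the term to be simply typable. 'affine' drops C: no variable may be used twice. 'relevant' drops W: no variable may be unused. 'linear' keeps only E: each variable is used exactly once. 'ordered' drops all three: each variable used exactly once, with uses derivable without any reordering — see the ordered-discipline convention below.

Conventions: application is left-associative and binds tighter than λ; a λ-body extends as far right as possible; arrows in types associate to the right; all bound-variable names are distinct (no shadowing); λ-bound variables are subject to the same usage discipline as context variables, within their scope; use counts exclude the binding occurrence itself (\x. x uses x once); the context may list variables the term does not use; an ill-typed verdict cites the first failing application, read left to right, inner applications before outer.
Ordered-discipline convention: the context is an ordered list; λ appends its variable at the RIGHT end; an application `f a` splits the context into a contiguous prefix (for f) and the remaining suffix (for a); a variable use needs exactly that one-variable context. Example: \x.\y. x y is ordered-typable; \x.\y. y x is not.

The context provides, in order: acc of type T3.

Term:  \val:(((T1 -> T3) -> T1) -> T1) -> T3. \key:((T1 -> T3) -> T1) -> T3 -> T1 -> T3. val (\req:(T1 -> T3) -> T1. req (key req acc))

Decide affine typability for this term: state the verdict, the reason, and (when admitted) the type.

no — req ×2 used more than once (contraction)
use counts: acc=1, val (λ-bound)=1, key (λ-bound)=1, req (λ-bound)=2
use order (left to right): val, req, key, req, acc
typing: the term checks, with type ((((T1 -> T3) -> T1) -> T1) -> T3) -> (((T1 -> T3) -> T1) -> T3 -> T1 -> T3) -> T3
summary: ordered ✗ · linear ✗ · affine ✗ · relevant ✓ · unrestricted ✓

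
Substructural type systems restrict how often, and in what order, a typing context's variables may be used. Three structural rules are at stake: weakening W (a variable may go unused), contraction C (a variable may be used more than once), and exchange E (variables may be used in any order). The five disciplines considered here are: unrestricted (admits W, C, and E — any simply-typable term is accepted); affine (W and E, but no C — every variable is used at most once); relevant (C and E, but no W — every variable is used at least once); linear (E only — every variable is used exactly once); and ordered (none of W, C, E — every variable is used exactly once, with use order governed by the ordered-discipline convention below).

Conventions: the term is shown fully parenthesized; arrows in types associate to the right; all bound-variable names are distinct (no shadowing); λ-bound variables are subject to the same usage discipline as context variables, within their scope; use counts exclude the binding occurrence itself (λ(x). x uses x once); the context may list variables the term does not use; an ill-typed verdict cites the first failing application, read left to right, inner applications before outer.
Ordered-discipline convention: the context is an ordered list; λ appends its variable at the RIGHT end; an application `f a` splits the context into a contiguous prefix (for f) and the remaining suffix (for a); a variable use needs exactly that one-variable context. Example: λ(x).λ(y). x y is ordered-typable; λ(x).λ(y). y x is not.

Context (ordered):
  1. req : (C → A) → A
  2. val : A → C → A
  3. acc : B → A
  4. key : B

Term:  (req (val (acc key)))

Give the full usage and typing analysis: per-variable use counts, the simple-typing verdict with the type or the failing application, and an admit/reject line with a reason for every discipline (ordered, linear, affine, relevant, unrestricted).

counts: req=1, val=1, acc=1, key=1
use order (left to right): req, val, acc, key
typing: well-typed — term : A
ordered: ✓ — single-use (req, val, acc, key), ordered derivation ok
linear: ✓ — exactly-once usage across req, val, acc, key
affine: ✓ — no duplicate uses among req, val, acc, key
relevant: ✓ — every one of req, val, acc, key appears
unrestricted: ✓ — well-typed at A; no restrictions here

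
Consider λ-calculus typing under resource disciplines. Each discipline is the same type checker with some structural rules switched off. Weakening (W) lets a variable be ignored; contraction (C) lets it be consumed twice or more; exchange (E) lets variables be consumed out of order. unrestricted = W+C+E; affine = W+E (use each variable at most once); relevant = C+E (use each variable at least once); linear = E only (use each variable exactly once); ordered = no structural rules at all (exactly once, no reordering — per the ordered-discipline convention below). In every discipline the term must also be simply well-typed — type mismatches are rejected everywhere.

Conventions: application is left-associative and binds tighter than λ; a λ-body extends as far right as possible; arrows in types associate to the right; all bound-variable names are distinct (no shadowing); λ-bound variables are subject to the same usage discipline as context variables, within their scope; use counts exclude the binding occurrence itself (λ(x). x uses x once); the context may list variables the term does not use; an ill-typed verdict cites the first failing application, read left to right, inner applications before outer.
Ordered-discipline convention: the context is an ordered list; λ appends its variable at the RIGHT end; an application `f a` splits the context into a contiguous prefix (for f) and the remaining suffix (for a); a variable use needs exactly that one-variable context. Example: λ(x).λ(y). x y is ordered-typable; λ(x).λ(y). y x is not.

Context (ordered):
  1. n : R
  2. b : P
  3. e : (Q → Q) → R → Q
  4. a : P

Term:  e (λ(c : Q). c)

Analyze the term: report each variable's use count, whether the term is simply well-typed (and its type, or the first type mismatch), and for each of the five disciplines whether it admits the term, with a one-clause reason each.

counts: n=0; b=0; e=1; a=0; c (bound)=1
uses in reading order: e, c
typing: ✓ — R → Q
ordered: ✗ — needs weakening: n, b, a unused
linear: ✗ — needs weakening: n, b, a unused
affine: ✓ — n, b, e, a, c: no repeats, contraction unneeded
relevant: ✗ — needs weakening: n, b, a unused
unrestricted: ✓ — typability at R → Q is all that's needed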